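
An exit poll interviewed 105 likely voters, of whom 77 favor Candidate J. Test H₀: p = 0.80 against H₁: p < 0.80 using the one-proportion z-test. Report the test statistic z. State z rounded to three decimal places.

p̂ = 77/105 = 0.73333.
Under H₀, SE = √(p₀(1−p₀)/n) = √(0.80·0.20/105) = √0.001523810 = 0.039036.
z = (0.73333 − 0.80)/0.039036 = -0.06667/0.039036 = -1.708.

z = -1.708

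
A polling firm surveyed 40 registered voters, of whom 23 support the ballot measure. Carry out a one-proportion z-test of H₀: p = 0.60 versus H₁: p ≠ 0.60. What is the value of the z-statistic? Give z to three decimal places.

z = -0.323

The sample proportion is 23/40 = 0.57500.
Under H₀, SE = √(p₀(1−p₀)/n) = √(0.60·0.40/40) = √0.006000000 = 0.077460.
z = (p̂ − p₀)/SE = (0.57500 − 0.60)/0.077460 = -0.323.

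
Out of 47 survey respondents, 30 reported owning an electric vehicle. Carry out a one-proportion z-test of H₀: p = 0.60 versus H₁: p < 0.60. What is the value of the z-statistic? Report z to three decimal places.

z = 0.536

With x = 30 successes in n = 47, p̂ = 0.63830.
SE₀ = √(0.60·0.40/47) = 0.071459.
Test statistic: z = 0.03830/0.071459 = 0.536.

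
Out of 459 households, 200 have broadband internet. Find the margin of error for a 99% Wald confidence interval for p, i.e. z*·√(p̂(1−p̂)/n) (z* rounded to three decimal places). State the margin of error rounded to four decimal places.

p̂ = 200/459 = 0.43573.
SE(p̂) = √(0.43573·0.56427/459) = 0.023144.
For 99% confidence, z* = 2.576.
ME = 2.576·0.023144 = 0.0596.

ME = 0.0596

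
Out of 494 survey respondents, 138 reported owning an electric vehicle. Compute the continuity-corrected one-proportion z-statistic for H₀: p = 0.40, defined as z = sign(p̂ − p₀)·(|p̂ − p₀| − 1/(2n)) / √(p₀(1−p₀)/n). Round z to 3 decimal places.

z = -5.428

Sample proportion p̂ = 138/494 = 0.27935. p̂ − p₀ = -0.120648.
Continuity correction 1/(2n) = 1/988 = 0.001012.
Corrected numerator: |-0.120648| − 0.001012 = 0.119636.
SE₀ = √(0.40·0.60/494) = 0.022042.
z = (−)0.119636/0.022042 = -5.428.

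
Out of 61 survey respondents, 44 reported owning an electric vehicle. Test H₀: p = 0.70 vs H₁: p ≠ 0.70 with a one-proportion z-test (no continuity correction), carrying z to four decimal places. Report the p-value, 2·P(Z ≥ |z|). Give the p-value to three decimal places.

p-value = 0.716

The sample proportion is 44/61 = 0.72131.
Null standard error: √(0.70·0.30/61) = √0.003442623 = 0.058674.
Test statistic (full precision, shown to 4 dp): z = (44/61 − 0.70)/SE₀ ≈ 0.3632.
p-value = 2·P(Z ≥ |z|) with z = 0.3632 → 0.716.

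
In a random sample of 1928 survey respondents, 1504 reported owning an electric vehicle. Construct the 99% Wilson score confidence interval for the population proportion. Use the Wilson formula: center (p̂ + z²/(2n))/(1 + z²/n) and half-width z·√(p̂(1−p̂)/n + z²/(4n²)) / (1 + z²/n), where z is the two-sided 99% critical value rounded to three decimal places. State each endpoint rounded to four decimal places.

Here p̂ = 1504/1928 = 0.78008 and z = 2.576 (z² = 6.635776).
1 + z²/n = 1.003442.
Adjusted center: (0.78008 + z²/(2n))/1.003442 = 0.77912.
Radicand: p̂(1−p̂)/n + z²/(4n²) = 0.000088980 + 0.000000446 = 0.000089426.
Half-width = 2.576·√0.000089426/1.003442 = 0.02428.
CI: 0.77912 ± 0.02428 = (0.7548, 0.8034).

(0.7548, 0.8034)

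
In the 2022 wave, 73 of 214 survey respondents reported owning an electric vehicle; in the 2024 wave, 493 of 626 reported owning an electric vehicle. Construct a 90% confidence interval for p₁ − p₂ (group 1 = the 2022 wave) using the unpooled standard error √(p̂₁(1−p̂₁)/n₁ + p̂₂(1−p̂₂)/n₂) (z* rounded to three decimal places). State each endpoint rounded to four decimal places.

p̂₁ = 0.34112, p̂₂ = 0.78754, so the observed difference is -0.44642.
SE = √(0.001050269 + 0.000267286) = √0.001317555 = 0.036298.
For 90% confidence, z* = 1.645. Margin = 1.645·0.036298 = 0.05971.
Interval: -0.44642 ± 0.05971 → (-0.5061, -0.3867).

(-0.5061, -0.3867)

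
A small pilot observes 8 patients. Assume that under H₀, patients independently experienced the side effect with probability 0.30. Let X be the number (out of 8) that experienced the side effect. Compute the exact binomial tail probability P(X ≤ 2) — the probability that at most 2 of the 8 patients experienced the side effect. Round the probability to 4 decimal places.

P = 0.5518

X is binomial with n = 8 and p = 0.30.
P(X ≤ 2) = C(8,0)·0.30^0·0.70^8 + C(8,1)·0.30^1·0.70^7 + C(8,2)·0.30^2·0.70^6.
= 0.057648 + 0.197650 + 0.296475 = 0.5518.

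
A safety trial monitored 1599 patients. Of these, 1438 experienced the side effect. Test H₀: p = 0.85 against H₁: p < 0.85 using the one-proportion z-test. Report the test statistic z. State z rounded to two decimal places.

Sample proportion p̂ = 1438/1599 = 0.89931.
SE₀ = √(0.85·0.15/1599) = 0.008930.
Test statistic: z = 0.04931/0.008930 = 5.52.

z = 5.52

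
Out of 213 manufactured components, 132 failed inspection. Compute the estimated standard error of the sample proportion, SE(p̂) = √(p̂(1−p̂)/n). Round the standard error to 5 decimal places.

SE = 0.03326

The sample proportion is 132/213 = 0.61972.
p̂(1−p̂) = 0.61972·0.38028 = 0.235667.
SE = √(0.235667/213) = √0.001106418 = 0.03326.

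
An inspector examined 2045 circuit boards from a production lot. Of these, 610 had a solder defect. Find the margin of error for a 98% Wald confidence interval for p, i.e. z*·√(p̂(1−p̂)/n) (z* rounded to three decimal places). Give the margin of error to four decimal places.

ME = 0.0235

The sample proportion is 610/2045 = 0.29829.
SE(p̂) = √(0.29829·0.70171/2045) = 0.010117.
For 98% confidence, z* = 2.326.
Margin of error = z*·SE = 2.326 × 0.010117 = 0.0235.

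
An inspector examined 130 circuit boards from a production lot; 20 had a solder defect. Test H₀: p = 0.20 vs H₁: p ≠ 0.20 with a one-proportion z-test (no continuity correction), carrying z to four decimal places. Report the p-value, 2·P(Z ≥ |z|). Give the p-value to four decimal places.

Sample proportion p̂ = 20/130 = 0.15385.
Null standard error: √(0.20·0.80/130) = √0.001230769 = 0.035082.
Test statistic (full precision, shown to 4 dp): z = (20/130 − 0.20)/SE₀ ≈ -1.3156.
From the standard normal, 2·P(Z ≥ |z|) = 0.1883.

p-value = 0.1883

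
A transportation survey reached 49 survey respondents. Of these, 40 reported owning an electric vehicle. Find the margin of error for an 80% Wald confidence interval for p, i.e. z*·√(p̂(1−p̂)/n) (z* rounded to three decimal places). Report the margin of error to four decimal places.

p̂ = 40/49 = 0.81633.
SE = √(p̂(1−p̂)/n) = √(0.149938/49) = 0.055317.
z* = 1.282 at the 80% level.
So ME = 0.0709.

ME = 0.0709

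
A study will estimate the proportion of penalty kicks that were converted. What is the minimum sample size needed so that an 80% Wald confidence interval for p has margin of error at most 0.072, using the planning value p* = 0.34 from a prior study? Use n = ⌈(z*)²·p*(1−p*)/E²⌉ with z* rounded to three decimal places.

n = 72

The 80% critical value is z* = 1.282.
p*(1−p*) = 0.34·0.66 = 0.2244.
(z*)²·p*(1−p*)/E² = 1.643524·0.2244/0.005184 = 71.143.
⌈71.143⌉ = 72.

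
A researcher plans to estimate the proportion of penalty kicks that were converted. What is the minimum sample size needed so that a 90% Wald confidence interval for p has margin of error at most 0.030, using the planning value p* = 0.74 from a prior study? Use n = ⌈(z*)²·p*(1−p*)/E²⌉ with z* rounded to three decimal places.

n = 579

The 90% critical value is z* = 1.645.
p*(1−p*) = 0.74·0.26 = 0.1924.
(z*)²·p*(1−p*)/E² = 2.706025·0.1924/0.000900 = 578.488.
Rounding up, n = 579.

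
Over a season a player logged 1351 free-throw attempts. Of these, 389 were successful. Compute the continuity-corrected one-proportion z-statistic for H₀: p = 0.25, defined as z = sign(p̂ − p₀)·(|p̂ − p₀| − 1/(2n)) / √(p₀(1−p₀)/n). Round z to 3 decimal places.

With x = 389 successes in n = 1351, p̂ = 0.28793. p̂ − p₀ = 0.037935.
Continuity correction 1/(2n) = 1/2702 = 0.000370.
Corrected numerator: |0.037935| − 0.000370 = 0.037565.
SE₀ = √(0.25·0.75/1351) = 0.011781.
z = +0.037565/0.011781 = 3.189.

z = 3.189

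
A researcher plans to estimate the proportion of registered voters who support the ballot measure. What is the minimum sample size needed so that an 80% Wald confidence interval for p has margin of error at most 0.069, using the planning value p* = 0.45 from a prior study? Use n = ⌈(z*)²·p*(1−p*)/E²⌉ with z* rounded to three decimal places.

For 80% confidence, z* = 1.282.
p*(1−p*) = 0.2475.
Required n before rounding: 1.643524 × 0.2475 / 0.069² = 85.438.
Rounding up, n = 86.

n = 86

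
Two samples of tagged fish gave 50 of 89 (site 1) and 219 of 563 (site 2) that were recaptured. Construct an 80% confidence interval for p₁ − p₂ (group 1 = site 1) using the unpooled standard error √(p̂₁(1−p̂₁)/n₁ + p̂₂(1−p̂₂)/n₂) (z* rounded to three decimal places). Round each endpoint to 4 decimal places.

(0.1004, 0.2452)

p̂₁ = 50/89 = 0.56180, p̂₂ = 219/563 = 0.38899; p̂₁ − p̂₂ = 0.17281.
SE = √(0.002766079 + 0.000422160) = √0.003188239 = 0.056464.
The 80% critical value is z* = 1.282. Margin = 1.282·0.056464 = 0.07239.
Interval: 0.17281 ± 0.07239 → (0.1004, 0.2452).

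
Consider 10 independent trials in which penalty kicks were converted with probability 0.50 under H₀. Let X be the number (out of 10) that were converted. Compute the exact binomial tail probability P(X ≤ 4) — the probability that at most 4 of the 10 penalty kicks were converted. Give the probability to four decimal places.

X ~ Binomial(n=10, p=0.50).
P(X ≤ 4) = Σ_{j=0}^{4} C(10,j)·0.50^j·0.50^{10−j}.
= 0.000977 + 0.009766 + 0.043945 + 0.117188 + 0.205078 = 0.3770.

P = 0.3770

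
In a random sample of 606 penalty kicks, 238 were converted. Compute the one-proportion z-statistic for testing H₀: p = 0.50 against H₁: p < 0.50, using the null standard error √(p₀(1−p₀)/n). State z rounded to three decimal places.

Sample proportion p̂ = 238/606 = 0.39274.
Null standard error: √(0.50·0.50/606) = √0.000412541 = 0.020311.
z = (p̂ − p₀)/SE = (0.39274 − 0.50)/0.020311 = -5.281.

z = -5.281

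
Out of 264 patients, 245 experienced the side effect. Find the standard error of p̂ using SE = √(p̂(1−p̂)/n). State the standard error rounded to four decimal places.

The sample proportion is 245/264 = 0.92803.
p̂(1−p̂) = 0.066790.
SE = √(0.066790/264) = √0.000252992 = 0.0159.

SE = 0.0159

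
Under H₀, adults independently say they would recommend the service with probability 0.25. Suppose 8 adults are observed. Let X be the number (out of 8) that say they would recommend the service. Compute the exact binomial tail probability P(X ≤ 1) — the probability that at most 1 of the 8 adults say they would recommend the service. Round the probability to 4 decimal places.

X is binomial with n = 8 and p = 0.25.
P(X ≤ 1) = C(8,0)·0.25^0·0.75^8 + C(8,1)·0.25^1·0.75^7.
= 0.100113 + 0.266968 = 0.3671.

P = 0.3671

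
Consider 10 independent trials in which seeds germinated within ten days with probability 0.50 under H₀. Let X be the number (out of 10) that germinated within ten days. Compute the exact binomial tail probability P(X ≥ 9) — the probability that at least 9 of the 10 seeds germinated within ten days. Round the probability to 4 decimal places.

X ~ Binomial(n=10, p=0.50).
P(X ≥ 9) = C(10,9)·0.50^9·0.50^1 + C(10,10)·0.50^10·0.50^0.
= 0.009766 + 0.000977 = 0.0107.

P = 0.0107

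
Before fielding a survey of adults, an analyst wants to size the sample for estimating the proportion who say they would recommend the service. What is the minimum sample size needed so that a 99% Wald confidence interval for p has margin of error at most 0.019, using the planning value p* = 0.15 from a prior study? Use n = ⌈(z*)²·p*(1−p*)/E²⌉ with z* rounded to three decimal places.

n = 2344

For 99% confidence, z* = 2.576.
p*(1−p*) = 0.1275.
Required n before rounding: 6.635776 × 0.1275 / 0.019² = 2343.660.
Rounding up, n = 2344.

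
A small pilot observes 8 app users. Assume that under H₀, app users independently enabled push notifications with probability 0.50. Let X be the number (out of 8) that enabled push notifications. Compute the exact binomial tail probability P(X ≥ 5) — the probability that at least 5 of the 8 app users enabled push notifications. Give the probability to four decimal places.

X is binomial with n = 8 and p = 0.50.
P(X ≥ 5) = C(8,5)·0.50^5·0.50^3 + C(8,6)·0.50^6·0.50^2 + C(8,7)·0.50^7·0.50^1 + C(8,8)·0.50^8·0.50^0.
= 0.218750 + 0.109375 + 0.031250 + 0.003906 = 0.3633.

P = 0.3633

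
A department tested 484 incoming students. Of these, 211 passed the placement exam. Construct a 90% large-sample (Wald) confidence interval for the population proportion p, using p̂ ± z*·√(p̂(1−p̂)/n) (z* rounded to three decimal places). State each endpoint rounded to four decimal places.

(0.3989, 0.4730)

With x = 211 successes in n = 484, p̂ = 0.43595.
SE(p̂) = √(0.43595·0.56405/484) = 0.022540.
z* = 1.645 at the 90% level.
Margin = 1.645·0.022540 = 0.03708.
So the interval runs from 0.3989 to 0.4730.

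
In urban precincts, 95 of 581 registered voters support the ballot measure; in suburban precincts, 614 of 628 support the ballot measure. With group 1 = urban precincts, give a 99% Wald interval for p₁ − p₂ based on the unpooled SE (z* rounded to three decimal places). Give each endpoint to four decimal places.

(-0.8565, -0.7719)

p̂₁ = 0.16351, p̂₂ = 0.97771, so the observed difference is -0.81420.
SE = √(0.000235414 + 0.000034707) = √0.000270121 = 0.016435.
For 99% confidence, z* = 2.576. Margin of error = 0.04234.
So the interval runs from -0.8565 to -0.7719.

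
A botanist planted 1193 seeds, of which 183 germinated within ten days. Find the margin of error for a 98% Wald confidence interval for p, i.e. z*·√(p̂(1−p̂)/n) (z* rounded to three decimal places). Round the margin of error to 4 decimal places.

ME = 0.0243

With x = 183 successes in n = 1193, p̂ = 0.15339.
SE = √(p̂(1−p̂)/n) = √(0.129865/1193) = 0.010433.
z* = 2.326 at the 98% level.
So ME = 0.0243.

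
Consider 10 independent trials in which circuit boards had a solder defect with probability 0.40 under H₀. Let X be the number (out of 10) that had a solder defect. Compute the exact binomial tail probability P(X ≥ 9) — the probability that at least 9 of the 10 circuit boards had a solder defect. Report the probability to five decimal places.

X is binomial with n = 10 and p = 0.40.
P(X ≥ 9) = C(10,9)·0.40^9·0.60^1 + C(10,10)·0.40^10·0.60^0.
= 0.001573 + 0.000105 = 0.00168.

P = 0.00168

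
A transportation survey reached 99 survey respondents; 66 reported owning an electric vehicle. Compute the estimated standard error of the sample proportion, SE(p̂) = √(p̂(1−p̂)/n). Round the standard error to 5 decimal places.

SE = 0.04738

p̂ = 66/99 = 0.66667.
p̂(1−p̂) = 0.66667·0.33333 = 0.222221.
Dividing by n and taking the root: √0.002244657 = 0.04738.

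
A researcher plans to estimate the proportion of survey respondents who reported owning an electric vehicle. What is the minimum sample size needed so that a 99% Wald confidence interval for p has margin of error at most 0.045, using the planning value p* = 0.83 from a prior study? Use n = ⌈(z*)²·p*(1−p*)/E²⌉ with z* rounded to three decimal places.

For 99% confidence, z* = 2.576.
p*(1−p*) = 0.1411.
(z*)²·p*(1−p*)/E² = 6.635776·0.1411/0.002025 = 462.374.
Rounding up, n = 463.

n = 463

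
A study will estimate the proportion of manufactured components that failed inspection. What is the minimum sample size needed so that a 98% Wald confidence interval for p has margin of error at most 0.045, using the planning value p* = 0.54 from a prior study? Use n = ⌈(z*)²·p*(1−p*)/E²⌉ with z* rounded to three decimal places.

n = 664

z* = 2.326 at the 98% level.
p*(1−p*) = 0.54·0.46 = 0.2484.
Required n before rounding: 5.410276 × 0.2484 / 0.045² = 663.661.
Rounding up, n = 664.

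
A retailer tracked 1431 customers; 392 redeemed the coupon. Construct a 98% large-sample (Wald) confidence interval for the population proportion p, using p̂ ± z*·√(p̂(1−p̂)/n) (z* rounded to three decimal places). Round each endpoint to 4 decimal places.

(0.2465, 0.3014)

p̂ = 392/1431 = 0.27393.
SE = √(p̂(1−p̂)/n) = √(0.198894/1431) = 0.011789.
For 98% confidence, z* = 2.326.
Margin = 2.326·0.011789 = 0.02742.
Interval: 0.27393 ± 0.02742 → (0.2465, 0.3014).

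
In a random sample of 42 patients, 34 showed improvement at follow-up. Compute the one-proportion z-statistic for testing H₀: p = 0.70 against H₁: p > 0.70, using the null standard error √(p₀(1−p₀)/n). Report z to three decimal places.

p̂ = 34/42 = 0.80952.
Null standard error: √(0.70·0.30/42) = √0.005000000 = 0.070711.
z = (0.80952 − 0.70)/0.070711 = 0.10952/0.070711 = 1.549.

z = 1.549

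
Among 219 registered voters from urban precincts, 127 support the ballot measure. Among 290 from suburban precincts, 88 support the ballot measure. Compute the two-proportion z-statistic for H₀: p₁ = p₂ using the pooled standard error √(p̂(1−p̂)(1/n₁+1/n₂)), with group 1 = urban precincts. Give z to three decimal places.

Sample proportions: p̂₁ = 127/219 = 0.57991 and p̂₂ = 88/290 = 0.30345.
Pooling: p̂ = 215/509 = 0.42240.
Pooled SE = √[0.2439778·0.00801449] ≈ 0.044219.
z = (p̂₁ − p̂₂)/SE = (0.57991 − 0.30345)/0.044219 = 0.27646/0.044219 = 6.252.

z = 6.252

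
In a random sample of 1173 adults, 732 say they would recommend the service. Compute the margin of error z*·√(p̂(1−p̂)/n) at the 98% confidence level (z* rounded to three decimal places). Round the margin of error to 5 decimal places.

With x = 732 successes in n = 1173, p̂ = 0.62404.
SE = √(p̂(1−p̂)/n) = √(0.234614/1173) = 0.014143.
z* = 2.326 at the 98% level.
Margin of error = z*·SE = 2.326 × 0.014143 = 0.03290.

ME = 0.03290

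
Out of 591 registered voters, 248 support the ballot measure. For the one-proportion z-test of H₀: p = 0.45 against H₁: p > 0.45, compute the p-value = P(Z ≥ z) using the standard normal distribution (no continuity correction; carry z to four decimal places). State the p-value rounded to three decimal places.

p-value = 0.931

p̂ = 248/591 = 0.41963.
SE₀ = √(0.45·0.55/591) = 0.020464.
z = (p̂ − p₀)/SE = (248/591 − 0.45)/0.020464 ≈ -1.4842.
p-value = P(Z ≥ z) with z = -1.4842 → 0.931.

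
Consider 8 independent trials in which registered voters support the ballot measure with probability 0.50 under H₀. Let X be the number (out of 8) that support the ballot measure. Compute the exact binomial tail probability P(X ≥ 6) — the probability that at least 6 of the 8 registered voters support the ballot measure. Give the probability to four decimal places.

X ~ Binomial(n=8, p=0.50).
P(X ≥ 6) = C(8,6)·0.50^6·0.50^2 + C(8,7)·0.50^7·0.50^1 + C(8,8)·0.50^8·0.50^0.
= 0.109375 + 0.031250 + 0.003906 = 0.1445.

P = 0.1445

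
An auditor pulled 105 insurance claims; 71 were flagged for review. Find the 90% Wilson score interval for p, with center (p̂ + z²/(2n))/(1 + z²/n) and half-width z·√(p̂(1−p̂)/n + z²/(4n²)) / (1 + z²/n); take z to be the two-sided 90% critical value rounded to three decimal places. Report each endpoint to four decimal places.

Here p̂ = 71/105 = 0.67619 and z = 1.645 (z² = 2.706025).
Denominator 1 + z²/n = 1 + 2.706025/105 = 1.025772.
Center = (0.67619 + 0.012886)/1.025772 = 0.67176.
Radicand: p̂(1−p̂)/n + z²/(4n²) = 0.002085304 + 0.000061361 = 0.002146665.
Half-width = 1.645·√0.002146665/1.025772 = 0.07430.
CI: 0.67176 ± 0.07430 = (0.5975, 0.7461).

(0.5975, 0.7461)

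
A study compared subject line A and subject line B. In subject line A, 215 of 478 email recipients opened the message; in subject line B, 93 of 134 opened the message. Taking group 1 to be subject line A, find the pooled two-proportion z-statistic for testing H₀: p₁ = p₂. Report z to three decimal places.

Sample proportions: p̂₁ = 215/478 = 0.44979 and p̂₂ = 93/134 = 0.69403.
Pooled p̂ = (215+93)/(478+134) = 308/612 = 0.50327.
SE = √[p̂(1−p̂)(1/n₁+1/n₂)] = √[0.50327·0.49673·(1/478+1/134)] ≈ 0.048873.
z = -0.24424/0.048873 = -4.997.

z = -4.997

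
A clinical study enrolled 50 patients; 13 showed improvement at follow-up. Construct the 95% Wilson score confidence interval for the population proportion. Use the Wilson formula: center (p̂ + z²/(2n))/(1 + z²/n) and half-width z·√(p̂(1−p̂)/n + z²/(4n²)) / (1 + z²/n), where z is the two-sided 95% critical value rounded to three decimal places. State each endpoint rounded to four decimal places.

Here p̂ = 13/50 = 0.26000 and z = 1.960 (z² = 3.841600).
Denominator 1 + z²/n = 1 + 3.841600/50 = 1.076832.
Center = (0.26000 + 0.038416)/1.076832 = 0.27712.
Radicand: p̂(1−p̂)/n + z²/(4n²) = 0.003848000 + 0.000384160 = 0.004232160.
Half-width = 1.960·√0.004232160/1.076832 = 0.11841.
CI: 0.27712 ± 0.11841 = (0.1587, 0.3955).

(0.1587, 0.3955)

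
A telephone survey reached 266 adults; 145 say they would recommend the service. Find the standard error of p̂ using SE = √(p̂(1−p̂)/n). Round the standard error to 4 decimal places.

SE = 0.0305

With x = 145 successes in n = 266, p̂ = 0.54511.
p̂(1−p̂) = 0.54511·0.45489 = 0.247965.
SE = √(0.247965/266) = 0.0305.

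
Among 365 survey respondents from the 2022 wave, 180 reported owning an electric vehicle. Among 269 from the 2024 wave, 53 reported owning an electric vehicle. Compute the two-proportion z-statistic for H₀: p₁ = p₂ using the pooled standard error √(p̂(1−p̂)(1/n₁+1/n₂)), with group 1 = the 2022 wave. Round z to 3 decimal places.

z = 7.643

Sample proportions: p̂₁ = 180/365 = 0.49315 and p̂₂ = 53/269 = 0.19703.
Pooled p̂ = (180+53)/(365+269) = 233/634 = 0.36751.
Pooled SE = √[0.2324458·0.00645720] ≈ 0.038742.
z = (p̂₁ − p̂₂)/SE = (0.49315 − 0.19703)/0.038742 = 0.29612/0.038742 = 7.643.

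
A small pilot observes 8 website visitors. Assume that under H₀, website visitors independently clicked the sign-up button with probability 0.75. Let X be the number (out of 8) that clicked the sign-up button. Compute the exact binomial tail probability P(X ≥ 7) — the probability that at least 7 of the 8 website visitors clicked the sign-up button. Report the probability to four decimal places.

P = 0.3671

X is binomial with n = 8 and p = 0.75.
P(X ≥ 7) = C(8,7)·0.75^7·0.25^1 + C(8,8)·0.75^8·0.25^0.
= 0.266968 + 0.100113 = 0.3671.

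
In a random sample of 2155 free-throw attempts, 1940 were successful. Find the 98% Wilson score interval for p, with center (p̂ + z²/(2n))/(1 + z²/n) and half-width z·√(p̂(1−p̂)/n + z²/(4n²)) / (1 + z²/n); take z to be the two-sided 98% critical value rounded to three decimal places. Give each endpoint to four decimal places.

p̂ = 1940/2155 = 0.90023; z = 2.326, so z² = 5.410276.
1 + z²/n = 1.002511.
Center = (0.90023 + 0.001255)/1.002511 = 0.89923.
Radicand: p̂(1−p̂)/n + z²/(4n²) = 0.000041677 + 0.000000291 = 0.000041968.
Half-width = z·√(radicand)/denom = 2.326·0.006478/1.002511 = 0.01503.
CI: 0.89923 ± 0.01503 = (0.8842, 0.9143).

(0.8842, 0.9143)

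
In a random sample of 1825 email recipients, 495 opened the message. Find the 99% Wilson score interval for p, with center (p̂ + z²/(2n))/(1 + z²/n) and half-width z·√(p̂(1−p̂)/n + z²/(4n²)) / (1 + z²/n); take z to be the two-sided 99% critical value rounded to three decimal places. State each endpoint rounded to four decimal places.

(0.2453, 0.2988)

p̂ = 495/1825 = 0.27123; z = 2.576, so z² = 6.635776.
Denominator 1 + z²/n = 1 + 6.635776/1825 = 1.003636.
Adjusted center: (0.27123 + z²/(2n))/1.003636 = 0.27206.
Radicand: p̂(1−p̂)/n + z²/(4n²) = 0.000108310 + 0.000000498 = 0.000108808.
Half-width = 2.576·√0.000108808/1.003636 = 0.02677.
So the interval runs from 0.2453 to 0.2988.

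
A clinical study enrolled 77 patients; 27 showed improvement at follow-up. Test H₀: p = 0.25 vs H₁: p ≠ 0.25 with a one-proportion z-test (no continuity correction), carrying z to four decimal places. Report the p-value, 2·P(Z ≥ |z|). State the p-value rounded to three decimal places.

p-value = 0.041

Sample proportion p̂ = 27/77 = 0.35065.
Null standard error: √(0.25·0.75/77) = √0.002435065 = 0.049346.
Test statistic (full precision, shown to 4 dp): z = (27/77 − 0.25)/SE₀ ≈ 2.0397.
p-value = 2·P(Z ≥ |z|) with z = 2.0397 → 0.041.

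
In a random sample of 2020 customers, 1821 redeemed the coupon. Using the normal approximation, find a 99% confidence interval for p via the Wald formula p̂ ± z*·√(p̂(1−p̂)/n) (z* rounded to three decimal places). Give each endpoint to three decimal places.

p̂ = 1821/2020 = 0.90149.
SE(p̂) = √(0.90149·0.09851/2020) = 0.006631.
For 99% confidence, z* = 2.576.
Margin = 2.576·0.006631 = 0.01708.
So the interval runs from 0.884 to 0.919.

(0.884, 0.919)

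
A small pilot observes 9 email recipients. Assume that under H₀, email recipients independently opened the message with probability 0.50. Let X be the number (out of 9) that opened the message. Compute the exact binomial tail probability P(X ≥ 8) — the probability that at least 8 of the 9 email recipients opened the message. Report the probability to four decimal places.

P = 0.0195

X ~ Binomial(n=9, p=0.50).
P(X ≥ 8) = C(9,8)·0.50^8·0.50^1 + C(9,9)·0.50^9·0.50^0.
= 0.017578 + 0.001953 = 0.0195.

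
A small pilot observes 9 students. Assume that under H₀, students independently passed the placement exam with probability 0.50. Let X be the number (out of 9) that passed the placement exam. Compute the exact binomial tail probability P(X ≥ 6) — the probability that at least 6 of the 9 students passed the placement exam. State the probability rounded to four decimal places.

X is binomial with n = 9 and p = 0.50.
P(X ≥ 6) = C(9,6)·0.50^6·0.50^3 + C(9,7)·0.50^7·0.50^2 + C(9,8)·0.50^8·0.50^1 + C(9,9)·0.50^9·0.50^0.
= 0.164062 + 0.070312 + 0.017578 + 0.001953 = 0.2539.

P = 0.2539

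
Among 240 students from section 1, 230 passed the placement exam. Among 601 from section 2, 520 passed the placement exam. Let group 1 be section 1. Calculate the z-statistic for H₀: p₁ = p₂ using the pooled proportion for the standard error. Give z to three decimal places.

p̂₁ = 230/240 = 0.95833, p̂₂ = 520/601 = 0.86522.
Pooled p̂ = (230+520)/(240+601) = 750/841 = 0.89180.
SE = √[p̂(1−p̂)(1/n₁+1/n₂)] = √[0.89180·0.10820·(1/240+1/601)] ≈ 0.023720.
z = 0.09311/0.023720 = 3.925.

z = 3.925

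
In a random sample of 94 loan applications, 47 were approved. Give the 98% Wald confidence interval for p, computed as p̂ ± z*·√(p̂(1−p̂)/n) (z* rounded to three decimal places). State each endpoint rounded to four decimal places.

p̂ = 47/94 = 0.50000.
SE = √(p̂(1−p̂)/n) = √(0.250000/94) = 0.051571.
For 98% confidence, z* = 2.326.
Margin = 2.326·0.051571 = 0.11995.
Interval: 0.50000 ± 0.11995 → (0.3800, 0.6200).

(0.3800, 0.6200)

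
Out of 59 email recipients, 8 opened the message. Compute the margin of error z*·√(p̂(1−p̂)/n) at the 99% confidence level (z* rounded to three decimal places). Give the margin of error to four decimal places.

Sample proportion p̂ = 8/59 = 0.13559.
Standard error of p̂: √(0.117208/59) = √0.001986571 = 0.044571.
z* = 2.576 at the 99% level.
ME = 2.576·0.044571 = 0.1148.

ME = 0.1148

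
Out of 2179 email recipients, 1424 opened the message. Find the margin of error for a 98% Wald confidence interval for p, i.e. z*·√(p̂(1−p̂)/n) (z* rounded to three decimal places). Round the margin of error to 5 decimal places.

p̂ = 1424/2179 = 0.65351.
Standard error of p̂: √(0.226434/2179) = √0.000103917 = 0.010194.
The 98% critical value is z* = 2.326.
ME = 2.326·0.010194 = 0.02371.

ME = 0.02371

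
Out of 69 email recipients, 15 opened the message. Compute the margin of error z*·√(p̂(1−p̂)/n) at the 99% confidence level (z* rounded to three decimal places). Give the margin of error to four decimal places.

The sample proportion is 15/69 = 0.21739.
Standard error of p̂: √(0.170132/69) = √0.002465686 = 0.049656.
The 99% critical value is z* = 2.576.
ME = 2.576·0.049656 = 0.1279.

ME = 0.1279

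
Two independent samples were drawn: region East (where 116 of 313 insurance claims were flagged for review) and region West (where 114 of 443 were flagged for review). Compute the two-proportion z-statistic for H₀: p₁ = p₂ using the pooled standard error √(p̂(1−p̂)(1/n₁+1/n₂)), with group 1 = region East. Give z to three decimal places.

z = 3.334

Sample proportions: p̂₁ = 116/313 = 0.37061 and p̂₂ = 114/443 = 0.25734.
Pooled p̂ = (116+114)/(313+443) = 230/756 = 0.30423.
SE = √[p̂(1−p̂)(1/n₁+1/n₂)] = √[0.30423·0.69577·(1/313+1/443)] ≈ 0.033972.
z = 0.11327/0.033972 = 3.334.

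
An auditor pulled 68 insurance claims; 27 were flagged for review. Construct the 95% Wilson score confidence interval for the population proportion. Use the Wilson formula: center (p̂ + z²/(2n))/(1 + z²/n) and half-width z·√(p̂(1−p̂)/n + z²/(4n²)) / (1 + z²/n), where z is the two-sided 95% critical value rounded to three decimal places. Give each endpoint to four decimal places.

p̂ = 27/68 = 0.39706; z = 1.960, so z² = 3.841600.
Denominator 1 + z²/n = 1 + 3.841600/68 = 1.056494.
Adjusted center: (0.39706 + z²/(2n))/1.056494 = 0.40256.
Radicand: p̂(1−p̂)/n + z²/(4n²) = 0.003520634 + 0.000207699 = 0.003728333.
Half-width = 1.960·√0.003728333/1.056494 = 0.11328.
So the interval runs from 0.2893 to 0.5158.

(0.2893, 0.5158)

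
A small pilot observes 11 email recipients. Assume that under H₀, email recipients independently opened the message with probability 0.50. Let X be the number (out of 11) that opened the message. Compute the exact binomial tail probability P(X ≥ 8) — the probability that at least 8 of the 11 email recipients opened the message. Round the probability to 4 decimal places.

X ~ Binomial(n=11, p=0.50).
P(X ≥ 8) = C(11,8)·0.50^8·0.50^3 + C(11,9)·0.50^9·0.50^2 + C(11,10)·0.50^10·0.50^1 + C(11,11)·0.50^11·0.50^0.
= 0.080566 + 0.026855 + 0.005371 + 0.000488 = 0.1133.

P = 0.1133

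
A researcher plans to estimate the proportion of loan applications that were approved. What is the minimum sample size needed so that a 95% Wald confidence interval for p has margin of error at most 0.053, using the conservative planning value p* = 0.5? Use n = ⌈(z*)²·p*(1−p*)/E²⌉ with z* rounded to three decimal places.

For 95% confidence, z* = 1.960.
p*(1−p*) = 0.2500.
Required n before rounding: 3.841600 × 0.2500 / 0.053² = 341.901.
Rounding up, n = 342.

n = 342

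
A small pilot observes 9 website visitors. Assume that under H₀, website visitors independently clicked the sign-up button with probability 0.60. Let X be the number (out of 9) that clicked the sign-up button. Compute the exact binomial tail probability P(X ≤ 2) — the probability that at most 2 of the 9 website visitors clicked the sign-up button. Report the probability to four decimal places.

X is binomial with n = 9 and p = 0.60.
P(X ≤ 2) = C(9,0)·0.60^0·0.40^9 + C(9,1)·0.60^1·0.40^8 + C(9,2)·0.60^2·0.40^7.
= 0.000262 + 0.003539 + 0.021234 = 0.0250.

P = 0.0250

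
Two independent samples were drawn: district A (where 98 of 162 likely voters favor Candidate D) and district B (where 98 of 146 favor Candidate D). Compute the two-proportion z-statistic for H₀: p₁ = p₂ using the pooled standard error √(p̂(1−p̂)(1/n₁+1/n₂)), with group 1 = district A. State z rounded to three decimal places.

p̂₁ = 98/162 = 0.60494, p̂₂ = 98/146 = 0.67123.
Pooled p̂ = (98+98)/(162+146) = 196/308 = 0.63636.
SE = √[p̂(1−p̂)(1/n₁+1/n₂)] = √[0.63636·0.36364·(1/162+1/146)] ≈ 0.054894.
z = (p̂₁ − p̂₂)/SE = (0.60494 − 0.67123)/0.054894 = -0.06629/0.054894 = -1.208.

z = -1.208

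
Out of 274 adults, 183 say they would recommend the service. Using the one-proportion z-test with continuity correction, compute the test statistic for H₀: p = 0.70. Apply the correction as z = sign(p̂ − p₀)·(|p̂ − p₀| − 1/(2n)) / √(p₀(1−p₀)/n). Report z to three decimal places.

z = -1.094

Sample proportion p̂ = 183/274 = 0.66788. p̂ − p₀ = -0.032117.
1/(2n) = 0.001825.
Corrected numerator: |-0.032117| − 0.001825 = 0.030292.
SE₀ = √(0.70·0.30/274) = 0.027684.
z = (−)0.030292/0.027684 = -1.094.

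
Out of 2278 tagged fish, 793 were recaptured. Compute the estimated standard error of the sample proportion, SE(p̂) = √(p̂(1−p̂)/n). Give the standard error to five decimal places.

SE = 0.00998

p̂ = 793/2278 = 0.34811.
p̂(1−p̂) = 0.34811·0.65189 = 0.226929.
SE = √(0.226929/2278) = √0.000099618 = 0.00998.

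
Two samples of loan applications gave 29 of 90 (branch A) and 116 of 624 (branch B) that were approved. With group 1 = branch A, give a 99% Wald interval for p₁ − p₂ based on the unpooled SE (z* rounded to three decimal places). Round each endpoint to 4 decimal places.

(0.0032, 0.2694)

p̂₁ = 29/90 = 0.32222, p̂₂ = 116/624 = 0.18590; p̂₁ − p̂₂ = 0.13632.
Unpooled SE = √(p̂₁(1−p̂₁)/n₁ + p̂₂(1−p̂₂)/n₂) = √(0.002426612 + 0.000242531) = 0.051664.
The 99% critical value is z* = 2.576. Margin of error = 0.13309.
CI: 0.13632 ± 0.13309 = (0.0032, 0.2694).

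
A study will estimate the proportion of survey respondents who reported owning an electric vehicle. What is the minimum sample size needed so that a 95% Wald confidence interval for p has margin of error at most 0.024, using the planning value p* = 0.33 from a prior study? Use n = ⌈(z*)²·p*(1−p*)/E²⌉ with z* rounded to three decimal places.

The 95% critical value is z* = 1.960.
p*(1−p*) = 0.2211.
(z*)²·p*(1−p*)/E² = 3.841600·0.2211/0.000576 = 1474.614.
Rounding up, n = 1475.

n = 1475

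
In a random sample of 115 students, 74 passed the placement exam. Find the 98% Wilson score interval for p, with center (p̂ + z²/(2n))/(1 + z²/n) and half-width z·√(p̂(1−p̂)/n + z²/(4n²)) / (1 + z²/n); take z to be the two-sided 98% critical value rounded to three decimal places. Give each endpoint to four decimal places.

p̂ = 74/115 = 0.64348; z = 2.326, so z² = 5.410276.
Denominator 1 + z²/n = 1 + 5.410276/115 = 1.047046.
Center = (0.64348 + 0.023523)/1.047046 = 0.63703.
Radicand: p̂(1−p̂)/n + z²/(4n²) = 0.001994904 + 0.000102274 = 0.002097178.
Half-width = z·√(radicand)/denom = 2.326·0.045795/1.047046 = 0.10173.
So the interval runs from 0.5353 to 0.7388.

(0.5353, 0.7388)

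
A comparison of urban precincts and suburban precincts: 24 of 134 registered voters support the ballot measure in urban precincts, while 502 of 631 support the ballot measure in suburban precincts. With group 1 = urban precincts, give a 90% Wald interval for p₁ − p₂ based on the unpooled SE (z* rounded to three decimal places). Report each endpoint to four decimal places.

(-0.6770, -0.5559)

p̂₁ = 24/134 = 0.17910, p̂₂ = 502/631 = 0.79556; p̂₁ − p̂₂ = -0.61646.
SE = √(0.001097209 + 0.000257754) = √0.001354963 = 0.036810.
The 90% critical value is z* = 1.645. Margin = 1.645·0.036810 = 0.06055.
So the interval runs from -0.6770 to -0.5559.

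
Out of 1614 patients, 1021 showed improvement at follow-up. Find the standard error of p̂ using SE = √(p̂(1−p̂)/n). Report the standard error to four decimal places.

p̂ = 1021/1614 = 0.63259.
p̂(1−p̂) = 0.232420.
SE = √(0.232420/1614) = 0.0120.

SE = 0.0120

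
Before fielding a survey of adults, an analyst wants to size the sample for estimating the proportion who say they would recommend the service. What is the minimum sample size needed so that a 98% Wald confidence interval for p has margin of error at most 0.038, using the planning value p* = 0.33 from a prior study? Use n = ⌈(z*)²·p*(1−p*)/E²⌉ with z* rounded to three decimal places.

n = 829

For 98% confidence, z* = 2.326.
p*(1−p*) = 0.33·0.67 = 0.2211.
(z*)²·p*(1−p*)/E² = 5.410276·0.2211/0.001444 = 828.402.
Rounding up, n = 829.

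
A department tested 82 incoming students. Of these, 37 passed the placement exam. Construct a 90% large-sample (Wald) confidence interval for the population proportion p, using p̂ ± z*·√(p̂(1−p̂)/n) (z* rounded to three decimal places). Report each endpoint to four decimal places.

(0.3608, 0.5416)

The sample proportion is 37/82 = 0.45122.
SE(p̂) = √(0.45122·0.54878/82) = 0.054952.
For 90% confidence, z* = 1.645.
Margin = 1.645·0.054952 = 0.09040.
Interval: 0.45122 ± 0.09040 → (0.3608, 0.5416).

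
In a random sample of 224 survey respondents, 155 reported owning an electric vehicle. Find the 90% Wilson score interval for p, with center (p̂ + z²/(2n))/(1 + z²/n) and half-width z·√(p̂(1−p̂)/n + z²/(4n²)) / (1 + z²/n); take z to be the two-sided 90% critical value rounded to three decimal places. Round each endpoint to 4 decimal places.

(0.6392, 0.7402)

Here p̂ = 155/224 = 0.69196 and z = 1.645 (z² = 2.706025).
Denominator 1 + z²/n = 1 + 2.706025/224 = 1.012080.
Center = (0.69196 + 0.006040)/1.012080 = 0.68967.
Radicand: p̂(1−p̂)/n + z²/(4n²) = 0.000951561 + 0.000013483 = 0.000965044.
Half-width = z·√(radicand)/denom = 1.645·0.031065/1.012080 = 0.05049.
CI: 0.68967 ± 0.05049 = (0.6392, 0.7402).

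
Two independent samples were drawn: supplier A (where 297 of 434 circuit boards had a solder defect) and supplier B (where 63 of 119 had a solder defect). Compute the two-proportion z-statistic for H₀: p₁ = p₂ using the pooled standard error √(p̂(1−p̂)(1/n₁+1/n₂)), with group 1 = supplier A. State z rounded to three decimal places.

Sample proportions: p̂₁ = 297/434 = 0.68433 and p̂₂ = 63/119 = 0.52941.
Pooling: p̂ = 360/553 = 0.65099.
SE = √[p̂(1−p̂)(1/n₁+1/n₂)] = √[0.65099·0.34901·(1/434+1/119)] ≈ 0.049323.
z = (p̂₁ − p̂₂)/SE = (0.68433 − 0.52941)/0.049323 = 0.15492/0.049323 = 3.141.

z = 3.141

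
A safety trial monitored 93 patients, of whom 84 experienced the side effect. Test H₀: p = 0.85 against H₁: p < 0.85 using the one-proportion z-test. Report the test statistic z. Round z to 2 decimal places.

With x = 84 successes in n = 93, p̂ = 0.90323.
Null standard error: √(0.85·0.15/93) = √0.001370968 = 0.037027.
Test statistic: z = 0.05323/0.037027 = 1.44.

z = 1.44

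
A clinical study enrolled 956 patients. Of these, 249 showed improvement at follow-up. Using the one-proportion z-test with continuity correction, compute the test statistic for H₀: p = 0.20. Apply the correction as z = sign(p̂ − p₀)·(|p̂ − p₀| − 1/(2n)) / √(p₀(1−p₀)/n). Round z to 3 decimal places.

z = 4.633

With x = 249 successes in n = 956, p̂ = 0.26046. p̂ − p₀ = 0.060460.
1/(2n) = 0.000523.
Corrected numerator: |0.060460| − 0.000523 = 0.059937.
SE₀ = √(0.20·0.80/956) = 0.012937.
z = (+)0.059937/0.012937 = 4.633.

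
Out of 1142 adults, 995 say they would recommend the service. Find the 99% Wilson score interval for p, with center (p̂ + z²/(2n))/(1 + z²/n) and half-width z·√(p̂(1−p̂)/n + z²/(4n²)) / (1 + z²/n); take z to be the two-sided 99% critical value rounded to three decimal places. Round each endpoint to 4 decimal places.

p̂ = 995/1142 = 0.87128; z = 2.576, so z² = 6.635776.
Denominator 1 + z²/n = 1 + 6.635776/1142 = 1.005811.
Center = (0.87128 + 0.002905)/1.005811 = 0.86913.
Radicand: p̂(1−p̂)/n + z²/(4n²) = 0.000098207 + 0.000001272 = 0.000099479.
Half-width = z·√(radicand)/denom = 2.576·0.009974/1.005811 = 0.02554.
CI: 0.86913 ± 0.02554 = (0.8436, 0.8947).

(0.8436, 0.8947)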